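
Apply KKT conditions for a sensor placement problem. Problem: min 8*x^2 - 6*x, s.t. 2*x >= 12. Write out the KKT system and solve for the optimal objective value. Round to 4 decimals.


Step 1: Try lambda = 0 (constraint inactive).
x_unc = 6/(2*8) = 0.375
Check: 2*0.375 = 0.75 < 12 -- violated!
Step 2: Constraint must be active: 2*x = 12
x* = 12/2 = 6.0
lambda = (2*8*6.0 - 6)/2 = 45.0
Step 3: Compute optimal value.
f(x*) = 8*6.0^2 - 6*6.0 = 252.0


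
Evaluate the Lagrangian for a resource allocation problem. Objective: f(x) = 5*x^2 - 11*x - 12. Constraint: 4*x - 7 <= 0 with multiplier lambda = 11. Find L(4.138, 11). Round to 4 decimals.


Step 1: Evaluate f(x).
f(4.138) = 5*4.138^2 - 11*4.138 - 12 = 28.0972
Step 2: Evaluate g(x).
g(4.138) = 4*4.138 - 7 = 9.552
Step 3: Compute Lagrangian.
L = 28.0972 + 11*9.552 = 133.1692


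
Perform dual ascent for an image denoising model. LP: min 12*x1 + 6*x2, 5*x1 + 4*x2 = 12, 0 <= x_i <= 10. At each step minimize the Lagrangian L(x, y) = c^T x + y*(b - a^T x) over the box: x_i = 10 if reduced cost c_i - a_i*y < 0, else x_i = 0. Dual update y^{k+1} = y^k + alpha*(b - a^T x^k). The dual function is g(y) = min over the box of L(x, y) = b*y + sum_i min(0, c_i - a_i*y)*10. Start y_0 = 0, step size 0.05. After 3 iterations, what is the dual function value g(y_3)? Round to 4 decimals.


Dual ascent for LP: min 12*x1 + 6*x2, 5*x1 + 4*x2 = 12, 0 <= x_i <= 10
Step 1: y^k = 0.0, reduced costs: (12.0, 6.0)
  x^k = (0.0, 0.0), subgradient = b - a^T x = 12.0
  y^{k+1} = 0.0 + 0.05*12.0 = 0.6
Step 2: y^k = 0.6, reduced costs: (9.0, 3.6)
  x^k = (0.0, 0.0), subgradient = b - a^T x = 12.0
  y^{k+1} = 0.6 + 0.05*12.0 = 1.2
Step 3: y^k = 1.2, reduced costs: (6.0, 1.2)
  x^k = (0.0, 0.0), subgradient = b - a^T x = 12.0
  y^{k+1} = 1.2 + 0.05*12.0 = 1.8
Dual objective at y_3 = 1.8: reduced costs (3.0, -1.2), box minimizer x = (0.0, 10.0)
g(y_3) = b*y + (c1 - a1*y)*x1 + (c2 - a2*y)*x2 = 12*1.8 + 3.0*0.0 + (-1.2)*10.0 = 21.6 + 0.0 - 12.0 = 9.6


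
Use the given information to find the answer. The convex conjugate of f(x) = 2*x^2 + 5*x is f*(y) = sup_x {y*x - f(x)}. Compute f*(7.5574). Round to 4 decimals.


f*(y) = sup_x {y*x - a*x^2 - b*x} = sup_x {(y-b)*x - a*x^2}
FOC: (y - b) - 2a*x = 0 => x* = (y - b)/(2a)
x* = (7.5574 - 5)/(2*2) = 0.6394
f*(7.5574) = (y-b)^2/(4a) = (7.5574 - 5)^2/(4*2)
= 6.5403/8 = 0.8175


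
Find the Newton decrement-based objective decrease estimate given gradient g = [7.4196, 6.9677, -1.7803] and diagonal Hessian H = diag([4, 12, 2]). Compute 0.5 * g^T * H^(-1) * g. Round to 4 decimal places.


Step 1: H is diagonal, so H^(-1) * g = [1.8549, 0.5806, -0.8902].
Step 2: g^T H^(-1) g = sum_i g_i^2 / H_ii
  = (7.4196)^2/4 + (6.9677)^2/12 + (-1.7803)^2/2
  = 13.7626 + 4.0457 + 1.5847 = 19.3931
Step 3: Objective decrease = 0.5 * g^T H^(-1) g = 9.6965


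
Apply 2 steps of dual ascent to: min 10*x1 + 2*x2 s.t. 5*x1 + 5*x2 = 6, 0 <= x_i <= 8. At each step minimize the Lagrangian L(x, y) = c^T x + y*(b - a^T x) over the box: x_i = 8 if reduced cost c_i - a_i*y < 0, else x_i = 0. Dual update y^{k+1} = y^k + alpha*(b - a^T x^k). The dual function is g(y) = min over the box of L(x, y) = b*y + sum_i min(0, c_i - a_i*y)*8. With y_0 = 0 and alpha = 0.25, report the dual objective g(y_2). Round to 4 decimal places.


Dual ascent for LP: min 10*x1 + 2*x2, 5*x1 + 5*x2 = 6, 0 <= x_i <= 8
Step 1: y^k = 0.0, reduced costs: (10.0, 2.0)
  x^k = (0.0, 0.0), subgradient = b - a^T x = 6.0
  y^{k+1} = 0.0 + 0.25*6.0 = 1.5
Step 2: y^k = 1.5, reduced costs: (2.5, -5.5)
  x^k = (0.0, 8.0), subgradient = b - a^T x = -34.0
  y^{k+1} = 1.5 + 0.25*-34.0 = -7.0
Dual objective at y_2 = -7.0: reduced costs (45.0, 37.0), box minimizer x = (0.0, 0.0)
g(y_2) = b*y + (c1 - a1*y)*x1 + (c2 - a2*y)*x2 = 6*(-7.0) + 45.0*0.0 + 37.0*0.0 = -42.0 + 0.0 + 0.0 = -42.0


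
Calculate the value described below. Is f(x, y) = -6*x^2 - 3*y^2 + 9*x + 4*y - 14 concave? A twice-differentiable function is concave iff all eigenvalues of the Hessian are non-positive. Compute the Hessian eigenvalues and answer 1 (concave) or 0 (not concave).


The Hessian of f(x,y) = -6*x^2 - 3*y^2 + 9*x + 4*y - 14 is:
H = [[-12, 0], [0, -6]]
Trace = -12 - 6 = -18
Determinant = -12*-6 - (0)^2 = 72
Discriminant = (-18)^2 - 4*72 = 36.0
Eigenvalues: lambda_1 = -12.0, lambda_2 = -6.0
The function is concave.

1


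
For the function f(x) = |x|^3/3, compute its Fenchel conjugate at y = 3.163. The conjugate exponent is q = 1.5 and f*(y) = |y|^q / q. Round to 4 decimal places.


The conjugate exponent q satisfies 1/p + 1/q = 1.
p = 3, so q = 3/(3 - 1) = 1.5
|y|^q = 3.163^1.5 = 5.6253
f*(3.163) = 5.6253 / 1.5 = 3.7502


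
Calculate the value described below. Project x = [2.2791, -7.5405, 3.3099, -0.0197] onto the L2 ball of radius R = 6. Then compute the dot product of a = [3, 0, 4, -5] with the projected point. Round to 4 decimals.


Step 1: Compute ||x|| (intermediates to 6 decimals).
||x|| = sqrt(2.2791^2 + (-7.5405)^2 + 3.3099^2 + (-0.0197)^2) = 8.544546
Step 2: Project.
Since ||x|| > R, scale = R/||x|| = 6/8.544546 = 0.702202, proj(x) = scale * x
proj(x) = [1.600389, -5.294954, 2.324218, -0.013833]
Step 3: Dot product.
a^T * proj(x) = 3*1.600389 + 0*(-5.294954) + 4*2.324218 - 5*(-0.013833) = 14.1672


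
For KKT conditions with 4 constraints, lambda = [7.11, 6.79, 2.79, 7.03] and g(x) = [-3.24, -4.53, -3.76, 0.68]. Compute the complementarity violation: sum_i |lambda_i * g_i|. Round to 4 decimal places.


KKT complementary slackness check:
lambda_1 * g_1 = 7.11 * -3.24 = -23.0364
lambda_2 * g_2 = 6.79 * -4.53 = -30.7587
lambda_3 * g_3 = 2.79 * -3.76 = -10.4904
lambda_4 * g_4 = 7.03 * 0.68 = 4.7804
Total violation = 23.0364 + 30.7587 + 10.4904 + 4.7804 = 69.0659


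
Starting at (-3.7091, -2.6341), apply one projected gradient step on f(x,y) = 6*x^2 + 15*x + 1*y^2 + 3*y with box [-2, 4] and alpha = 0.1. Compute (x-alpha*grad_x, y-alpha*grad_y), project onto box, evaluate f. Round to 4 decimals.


Step 1: Compute gradient at (-3.7091, -2.6341).
grad_x = 2*6*-3.7091 + 15 = -29.5092
grad_y = 2*1*-2.6341 + 3 = -2.2682
Step 2: Gradient step.
x_raw = -3.7091 - 0.1*-29.5092 = -0.7582
y_raw = -2.6341 - 0.1*-2.2682 = -2.4073
Step 3: Project onto [-2, 4].
x_proj = clip(-0.7582) = -0.7582
y_proj = clip(-2.4073) = -2.0
Step 4: Evaluate f.
f(-0.7582, -2.0) = -9.9237


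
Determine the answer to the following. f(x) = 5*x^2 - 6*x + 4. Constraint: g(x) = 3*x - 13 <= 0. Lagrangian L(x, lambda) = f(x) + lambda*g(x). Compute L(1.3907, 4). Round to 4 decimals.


Step 1: Evaluate f(x).
f(1.3907) = 5*1.3907^2 - 6*1.3907 + 4 = 5.326
Step 2: Evaluate g(x).
g(1.3907) = 3*1.3907 - 13 = -8.8279
Step 3: Compute Lagrangian.
L = 5.326 + 4*-8.8279 = -29.9856


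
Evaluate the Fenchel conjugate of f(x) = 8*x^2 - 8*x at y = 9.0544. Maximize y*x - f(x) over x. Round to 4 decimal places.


f*(y) = sup_x {y*x - a*x^2 - b*x} = sup_x {(y-b)*x - a*x^2}
FOC: (y - b) - 2a*x = 0 => x* = (y - b)/(2a)
x* = (9.0544 + 8)/(2*8) = 1.0659
f*(9.0544) = (y-b)^2/(4a) = (9.0544 + 8)^2/(4*8)
= 290.8526/32 = 9.0891


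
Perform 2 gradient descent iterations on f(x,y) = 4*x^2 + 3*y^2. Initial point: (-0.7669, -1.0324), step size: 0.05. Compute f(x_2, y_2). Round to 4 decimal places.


Gradient descent on f(x,y) = 4*x^2 + 3*y^2.
Starting point: (-0.7669, -1.0324), alpha = 0.05
Step 1: grad_x = 2*4*-0.7669 = -6.1352, grad_y = 2*3*-1.0324 = -6.1944
  x_1 = -0.7669 - 0.05*-6.1352 = -0.4601
  y_1 = -1.0324 - 0.05*-6.1944 = -0.7227
Step 2: grad_x = 2*4*-0.4601 = -3.6811, grad_y = 2*3*-0.7227 = -4.3361
  x_2 = -0.4601 - 0.05*-3.6811 = -0.2761
  y_2 = -0.7227 - 0.05*-4.3361 = -0.5059
f(-0.2761, -0.5059) = 4*(-0.2761)^2 + 3*(-0.5059)^2 = 1.0726


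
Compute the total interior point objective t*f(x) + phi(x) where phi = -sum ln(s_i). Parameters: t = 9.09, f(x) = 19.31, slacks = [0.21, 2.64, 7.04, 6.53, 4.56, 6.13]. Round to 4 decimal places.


Step 1: Compute log-barrier.
ln values: [-1.5606, 0.9708, 1.9516, 1.8764, 1.5173, 1.8132]
phi = -(-1.5606 + 0.9708 + 1.9516 + 1.8764 + 1.5173 + 1.8132) = -6.5687
Step 2: Compute augmented objective.
t*f(x) = 9.09*19.31 = 175.5279
Total = 175.5279 - 6.5687 = 168.9592


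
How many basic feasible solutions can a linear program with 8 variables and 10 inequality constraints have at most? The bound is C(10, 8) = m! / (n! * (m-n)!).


Each vertex corresponds to some choice of n active constraints out of m, so the number of vertices is at most C(m, n) = m! / (n!(m-n)!).
m = 10, n = 8
Numerator: 10 * 9 * 8 * 7 * 6 * 5 * 4 * 3
Denominator: 8! = 40320
C(10, 8) = 45


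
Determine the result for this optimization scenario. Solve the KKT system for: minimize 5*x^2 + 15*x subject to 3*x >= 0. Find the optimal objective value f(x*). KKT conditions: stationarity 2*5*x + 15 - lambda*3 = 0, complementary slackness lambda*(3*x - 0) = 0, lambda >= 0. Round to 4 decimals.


Step 1: Try lambda = 0 (constraint inactive).
x_unc = -15/(2*5) = -1.5
Check: 3*-1.5 = -4.5 < 0 -- violated!
Step 2: Constraint must be active: 3*x = 0
x* = 0/3 = 0.0
lambda = (2*5*0.0 + 15)/3 = 5.0
Step 3: Compute optimal value.
f(x*) = 5*0.0^2 + 15*0.0 = 0.0


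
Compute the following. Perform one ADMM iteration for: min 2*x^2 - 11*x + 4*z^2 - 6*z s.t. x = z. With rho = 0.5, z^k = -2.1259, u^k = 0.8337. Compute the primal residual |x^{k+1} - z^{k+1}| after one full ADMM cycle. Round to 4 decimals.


ADMM iteration with rho = 0.5, z^k = -2.1259, u^k = 0.8337
Step 1: x-update.
Minimize 2*x^2 - 11*x + (0.5/2)*(x + 2.1259 + 0.8337)^2
FOC: (2*2 + 0.5)*x = 11 + 0.5*(-2.1259 - 0.8337)
x^{k+1} = 2.1156
Step 2: z-update.
Minimize 4*z^2 - 6*z + (0.5/2)*(2.1156 - z + 0.8337)^2
FOC: (2*4 + 0.5)*z = 6 + 0.5*(2.1156 + 0.8337)
z^{k+1} = 0.8794
Step 3: u-update.
u^{k+1} = 0.8337 + 2.1156 - 0.8794 = 2.0699
Step 4: Primal residual = |2.1156 - 0.8794| = 1.2362


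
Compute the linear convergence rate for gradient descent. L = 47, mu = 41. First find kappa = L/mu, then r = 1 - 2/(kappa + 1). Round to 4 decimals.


Step 1: Compute the condition number.
kappa = L/mu = 47/41 = 1.1463
Step 2: Compute the convergence rate.
r = 1 - 2/(kappa + 1) = 1 - 2*mu/(L + mu) = (L - mu)/(L + mu) = 6/88 = 0.0682


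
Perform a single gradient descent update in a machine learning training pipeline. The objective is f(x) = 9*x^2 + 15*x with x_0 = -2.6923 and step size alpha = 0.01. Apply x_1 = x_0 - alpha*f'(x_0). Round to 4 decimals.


We compute the gradient at x_0 and apply the update.
f'(x) = 18*x + 15
f'(-2.6923) = 18*-2.6923 + 15 = -33.4614
x_1 = -2.6923 - 0.01*-33.4614 = -2.3577


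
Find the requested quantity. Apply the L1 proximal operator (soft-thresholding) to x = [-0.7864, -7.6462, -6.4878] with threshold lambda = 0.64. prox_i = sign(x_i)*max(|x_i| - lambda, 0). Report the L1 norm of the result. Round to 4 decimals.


Soft-thresholding with lambda = 0.64:
prox(-0.7864) = sign(-0.7864)*max(|-0.7864| - 0.64, 0) = -0.1464
prox(-7.6462) = sign(-7.6462)*max(|-7.6462| - 0.64, 0) = -7.0062
prox(-6.4878) = sign(-6.4878)*max(|-6.4878| - 0.64, 0) = -5.8478
prox(x) = [-0.1464, -7.0062, -5.8478]
||prox(x)||_1 = 0.1464 + 7.0062 + 5.8478 = 13.0004


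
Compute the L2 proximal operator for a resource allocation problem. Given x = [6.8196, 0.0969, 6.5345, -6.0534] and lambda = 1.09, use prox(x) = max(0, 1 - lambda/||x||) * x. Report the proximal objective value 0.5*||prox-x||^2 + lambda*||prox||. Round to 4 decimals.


Step 1: Compute ||x||.
||x|| = 11.2187
Step 2: Compute scaling factor.
scale = max(0, 1 - 1.09/11.2187) = 0.9028
Step 3: prox(x) = [6.157, 0.0875, 5.8996, -5.4653]
||prox(x)|| = 10.1287
Step 4: Proximal objective.
0.5*||prox-x||^2 = 0.5941
lambda*||prox|| = 11.0403
Total = 11.6344


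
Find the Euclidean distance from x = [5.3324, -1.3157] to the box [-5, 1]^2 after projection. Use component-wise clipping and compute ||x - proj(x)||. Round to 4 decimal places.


Project each component onto [-5, 1].
clip(5.3324) = 1.0, clip(-1.3157) = -1.3157
Projection = [1.0, -1.3157]
Squared diffs: [18.7697, 0.0]
Distance = sqrt(18.7697) = 4.3324


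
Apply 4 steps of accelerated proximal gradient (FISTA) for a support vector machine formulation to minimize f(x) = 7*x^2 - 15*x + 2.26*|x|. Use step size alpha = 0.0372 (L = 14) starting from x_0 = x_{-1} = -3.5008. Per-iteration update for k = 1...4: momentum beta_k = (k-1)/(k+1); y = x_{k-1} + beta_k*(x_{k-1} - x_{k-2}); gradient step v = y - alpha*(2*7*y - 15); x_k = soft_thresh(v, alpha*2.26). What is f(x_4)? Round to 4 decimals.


FISTA on f(x) = 7*x^2 - 15*x + 2.26*|x|
L = 14, alpha = 0.0372
Iteration 1: beta = 0.0, y = -3.5008 + 0.0*(-3.5008 + 3.5008) = -3.5008
  grad(y) = -64.0112, v = y - alpha*grad = -1.1196
  prox(v) = soft_thresh(-1.1196, 0.0841) = -1.0355
Iteration 2: beta = 0.3333, y = -1.0355 + 0.3333*(-1.0355 + 3.5008) = -0.2137
  grad(y) = -17.9925, v = y - alpha*grad = 0.4556
  prox(v) = soft_thresh(0.4556, 0.0841) = 0.3715
Iteration 3: beta = 0.5, y = 0.3715 + 0.5*(0.3715 + 1.0355) = 1.075
  grad(y) = 0.0501, v = y - alpha*grad = 1.0731
  prox(v) = soft_thresh(1.0731, 0.0841) = 0.9891
Iteration 4: beta = 0.6, y = 0.9891 + 0.6*(0.9891 - 0.3715) = 1.3596
  grad(y) = 4.0346, v = y - alpha*grad = 1.2095
  prox(v) = soft_thresh(1.2095, 0.0841) = 1.1255
f(x_4) = 7*1.1255^2 - 15*1.1255 + 2.26*|1.1255| = -5.4718


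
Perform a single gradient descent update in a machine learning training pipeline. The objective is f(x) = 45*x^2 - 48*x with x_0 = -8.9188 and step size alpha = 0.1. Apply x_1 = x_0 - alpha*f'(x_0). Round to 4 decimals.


We compute the gradient at x_0 and apply the update.
f'(x) = 90*x - 48
f'(-8.9188) = 90*-8.9188 - 48 = -850.692
x_1 = -8.9188 - 0.1*-850.692 = 76.1504


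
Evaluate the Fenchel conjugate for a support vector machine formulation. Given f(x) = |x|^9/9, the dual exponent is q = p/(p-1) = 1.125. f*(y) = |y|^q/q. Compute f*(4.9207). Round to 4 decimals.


The conjugate exponent q satisfies 1/p + 1/q = 1.
p = 9, so q = 9/(9 - 1) = 1.125
|y|^q = 4.9207^1.125 = 6.0052
f*(4.9207) = 6.0052 / 1.125 = 5.338


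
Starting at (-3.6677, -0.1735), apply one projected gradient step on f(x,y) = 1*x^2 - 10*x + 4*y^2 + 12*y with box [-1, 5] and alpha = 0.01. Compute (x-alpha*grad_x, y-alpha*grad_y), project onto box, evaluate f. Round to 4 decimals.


Step 1: Compute gradient at (-3.6677, -0.1735).
grad_x = 2*1*-3.6677 - 10 = -17.3354
grad_y = 2*4*-0.1735 + 12 = 10.612
Step 2: Gradient step.
x_raw = -3.6677 - 0.01*-17.3354 = -3.4943
y_raw = -0.1735 - 0.01*10.612 = -0.2796
Step 3: Project onto [-1, 5].
x_proj = clip(-3.4943) = -1.0
y_proj = clip(-0.2796) = -0.2796
Step 4: Evaluate f.
f(-1.0, -0.2796) = 7.9573


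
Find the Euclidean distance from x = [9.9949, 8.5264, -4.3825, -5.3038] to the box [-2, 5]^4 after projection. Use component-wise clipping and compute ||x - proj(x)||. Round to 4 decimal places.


Project each component onto [-2, 5].
clip(9.9949) = 5.0, clip(8.5264) = 5.0, clip(-4.3825) = -2.0, clip(-5.3038) = -2.0
Projection = [5.0, 5.0, -2.0, -2.0]
Squared diffs: [24.949, 12.4355, 5.6763, 10.9151]
Distance = sqrt(53.9759) = 7.3468


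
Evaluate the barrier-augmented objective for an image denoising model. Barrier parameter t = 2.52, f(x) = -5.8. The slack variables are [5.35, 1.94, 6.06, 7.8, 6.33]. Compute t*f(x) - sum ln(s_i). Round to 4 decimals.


Step 1: Compute log-barrier.
ln values: [1.6771, 0.6627, 1.8017, 2.0541, 1.8453]
phi = -(1.6771 + 0.6627 + 1.8017 + 2.0541 + 1.8453) = -8.0409
Step 2: Compute augmented objective.
t*f(x) = 2.52*-5.8 = -14.616
Total = -14.616 - 8.0409 = -22.6569


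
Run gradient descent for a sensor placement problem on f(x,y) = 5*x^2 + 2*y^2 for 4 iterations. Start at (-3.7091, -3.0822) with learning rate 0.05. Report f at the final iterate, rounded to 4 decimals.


Gradient descent on f(x,y) = 5*x^2 + 2*y^2.
Starting point: (-3.7091, -3.0822), alpha = 0.05
Step 1: grad_x = 2*5*-3.7091 = -37.091, grad_y = 2*2*-3.0822 = -12.3288
  x_1 = -3.7091 - 0.05*-37.091 = -1.8546
  y_1 = -3.0822 - 0.05*-12.3288 = -2.4658
Step 2: grad_x = 2*5*-1.8546 = -18.5455, grad_y = 2*2*-2.4658 = -9.863
  x_2 = -1.8546 - 0.05*-18.5455 = -0.9273
  y_2 = -2.4658 - 0.05*-9.863 = -1.9726
Step 3: grad_x = 2*5*-0.9273 = -9.2728, grad_y = 2*2*-1.9726 = -7.8904
  x_3 = -0.9273 - 0.05*-9.2728 = -0.4636
  y_3 = -1.9726 - 0.05*-7.8904 = -1.5781
Step 4: grad_x = 2*5*-0.4636 = -4.6364, grad_y = 2*2*-1.5781 = -6.3123
  x_4 = -0.4636 - 0.05*-4.6364 = -0.2318
  y_4 = -1.5781 - 0.05*-6.3123 = -1.2625
f(-0.2318, -1.2625) = 5*(-0.2318)^2 + 2*(-1.2625)^2 = 3.4564


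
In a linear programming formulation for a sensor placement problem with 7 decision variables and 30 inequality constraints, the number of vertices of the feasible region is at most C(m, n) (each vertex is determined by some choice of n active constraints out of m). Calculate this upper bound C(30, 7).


Each vertex corresponds to some choice of n active constraints out of m, so the number of vertices is at most C(m, n) = m! / (n!(m-n)!).
m = 30, n = 7
Numerator: 30 * 29 * 28 * 27 * 26 * 25 * 24
Denominator: 7! = 5040
C(30, 7) = 2035800


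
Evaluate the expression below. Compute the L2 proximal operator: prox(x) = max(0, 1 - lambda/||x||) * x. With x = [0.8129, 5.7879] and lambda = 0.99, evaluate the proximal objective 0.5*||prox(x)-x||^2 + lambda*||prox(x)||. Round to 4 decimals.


Step 1: Compute ||x||.
||x|| = 5.8447
Step 2: Compute scaling factor.
scale = max(0, 1 - 0.99/5.8447) = 0.8306
Step 3: prox(x) = [0.6752, 4.8075]
||prox(x)|| = 4.8547
Step 4: Proximal objective.
0.5*||prox-x||^2 = 0.4901
lambda*||prox|| = 4.8062
Total = 5.2962


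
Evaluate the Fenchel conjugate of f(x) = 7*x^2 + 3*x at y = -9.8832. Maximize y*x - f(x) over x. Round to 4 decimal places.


f*(y) = sup_x {y*x - a*x^2 - b*x} = sup_x {(y-b)*x - a*x^2}
FOC: (y - b) - 2a*x = 0 => x* = (y - b)/(2a)
x* = (-9.8832 - 3)/(2*7) = -0.9202
f*(-9.8832) = (y-b)^2/(4a) = (-9.8832 - 3)^2/(4*7)
= 165.9768/28 = 5.9277


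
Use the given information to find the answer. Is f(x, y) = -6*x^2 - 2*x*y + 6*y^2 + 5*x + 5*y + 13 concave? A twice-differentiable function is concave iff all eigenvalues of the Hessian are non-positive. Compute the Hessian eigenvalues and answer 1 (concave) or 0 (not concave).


The Hessian of f(x,y) = -6*x^2 - 2*x*y + 6*y^2 + 5*x + 5*y + 13 is:
H = [[-12, -2], [-2, 12]]
Trace = -12 + 12 = 0
Determinant = -12*12 - (-2)^2 = -148
Discriminant = (0)^2 - 4*-148 = 592.0
Eigenvalues: lambda_1 = -12.1655, lambda_2 = 12.1655
The function is not concave.

0


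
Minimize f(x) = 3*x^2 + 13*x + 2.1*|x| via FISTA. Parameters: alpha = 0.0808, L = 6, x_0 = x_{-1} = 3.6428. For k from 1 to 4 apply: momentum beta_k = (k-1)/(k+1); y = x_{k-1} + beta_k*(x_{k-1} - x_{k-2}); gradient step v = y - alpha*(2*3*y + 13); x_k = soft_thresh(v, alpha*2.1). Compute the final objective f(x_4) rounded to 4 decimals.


FISTA on f(x) = 3*x^2 + 13*x + 2.1*|x|
L = 6, alpha = 0.0808
Iteration 1: beta = 0.0, y = 3.6428 + 0.0*(3.6428 - 3.6428) = 3.6428
  grad(y) = 34.8568, v = y - alpha*grad = 0.8264
  prox(v) = soft_thresh(0.8264, 0.1697) = 0.6567
Iteration 2: beta = 0.3333, y = 0.6567 + 0.3333*(0.6567 - 3.6428) = -0.3387
  grad(y) = 10.9679, v = y - alpha*grad = -1.2249
  prox(v) = soft_thresh(-1.2249, 0.1697) = -1.0552
Iteration 3: beta = 0.5, y = -1.0552 + 0.5*(-1.0552 - 0.6567) = -1.9112
  grad(y) = 1.5331, v = y - alpha*grad = -2.035
  prox(v) = soft_thresh(-2.035, 0.1697) = -1.8653
Iteration 4: beta = 0.6, y = -1.8653 + 0.6*(-1.8653 + 1.0552) = -2.3514
  grad(y) = -1.1086, v = y - alpha*grad = -2.2619
  prox(v) = soft_thresh(-2.2619, 0.1697) = -2.0922
f(x_4) = 3*(-2.0922)^2 + 13*(-2.0922) + 2.1*|-2.0922| = -9.6731


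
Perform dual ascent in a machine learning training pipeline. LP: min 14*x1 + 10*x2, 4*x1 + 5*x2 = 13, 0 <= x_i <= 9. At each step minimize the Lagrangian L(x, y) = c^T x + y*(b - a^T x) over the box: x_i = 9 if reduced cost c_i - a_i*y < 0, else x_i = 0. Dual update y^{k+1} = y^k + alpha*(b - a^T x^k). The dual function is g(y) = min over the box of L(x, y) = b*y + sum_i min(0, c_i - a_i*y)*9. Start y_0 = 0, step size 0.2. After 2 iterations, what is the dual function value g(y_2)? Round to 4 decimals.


Dual ascent for LP: min 14*x1 + 10*x2, 4*x1 + 5*x2 = 13, 0 <= x_i <= 9
Step 1: y^k = 0.0, reduced costs: (14.0, 10.0)
  x^k = (0.0, 0.0), subgradient = b - a^T x = 13.0
  y^{k+1} = 0.0 + 0.2*13.0 = 2.6
Step 2: y^k = 2.6, reduced costs: (3.6, -3.0)
  x^k = (0.0, 9.0), subgradient = b - a^T x = -32.0
  y^{k+1} = 2.6 + 0.2*-32.0 = -3.8
Dual objective at y_2 = -3.8: reduced costs (29.2, 29.0), box minimizer x = (0.0, 0.0)
g(y_2) = b*y + (c1 - a1*y)*x1 + (c2 - a2*y)*x2 = 13*(-3.8) + 29.2*0.0 + 29.0*0.0 = -49.4 + 0.0 + 0.0 = -49.4


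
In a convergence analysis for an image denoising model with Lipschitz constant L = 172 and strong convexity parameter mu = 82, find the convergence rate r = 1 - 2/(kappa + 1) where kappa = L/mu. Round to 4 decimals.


Step 1: Compute the condition number.
kappa = L/mu = 172/82 = 2.0976
Step 2: Compute the convergence rate.
r = 1 - 2/(kappa + 1) = 1 - 2*mu/(L + mu) = (L - mu)/(L + mu) = 90/254 = 0.3543


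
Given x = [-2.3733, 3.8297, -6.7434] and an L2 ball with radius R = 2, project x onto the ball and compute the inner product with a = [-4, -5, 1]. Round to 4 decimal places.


Step 1: Compute ||x|| (intermediates to 6 decimals).
||x|| = sqrt((-2.3733)^2 + 3.8297^2 + (-6.7434)^2) = 8.110031
Step 2: Project.
Since ||x|| > R, scale = R/||x|| = 2/8.110031 = 0.246608, proj(x) = scale * x
proj(x) = [-0.585275, 0.944435, -1.662976]
Step 3: Dot product.
a^T * proj(x) = -4*(-0.585275) - 5*0.944435 + 1*(-1.662976) = -4.0441


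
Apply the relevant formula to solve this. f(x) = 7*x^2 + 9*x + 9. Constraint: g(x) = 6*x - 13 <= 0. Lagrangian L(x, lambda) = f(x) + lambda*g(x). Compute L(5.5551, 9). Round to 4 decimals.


Step 1: Evaluate f(x).
f(5.5551) = 7*5.5551^2 + 9*5.5551 + 9 = 275.0099
Step 2: Evaluate g(x).
g(5.5551) = 6*5.5551 - 13 = 20.3306
Step 3: Compute Lagrangian.
L = 275.0099 + 9*20.3306 = 457.9853


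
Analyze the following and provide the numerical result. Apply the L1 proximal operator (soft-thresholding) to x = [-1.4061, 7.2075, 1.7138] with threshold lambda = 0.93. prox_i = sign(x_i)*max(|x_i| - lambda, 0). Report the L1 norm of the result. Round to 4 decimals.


Soft-thresholding with lambda = 0.93:
prox(-1.4061) = sign(-1.4061)*max(|-1.4061| - 0.93, 0) = -0.4761
prox(7.2075) = sign(7.2075)*max(|7.2075| - 0.93, 0) = 6.2775
prox(1.7138) = sign(1.7138)*max(|1.7138| - 0.93, 0) = 0.7838
prox(x) = [-0.4761, 6.2775, 0.7838]
||prox(x)||_1 = 0.4761 + 6.2775 + 0.7838 = 7.5374


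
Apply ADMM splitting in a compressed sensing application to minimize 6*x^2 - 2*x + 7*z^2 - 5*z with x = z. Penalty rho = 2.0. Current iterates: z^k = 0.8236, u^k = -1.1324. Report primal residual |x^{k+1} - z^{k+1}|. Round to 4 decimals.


ADMM iteration with rho = 2.0, z^k = 0.8236, u^k = -1.1324
Step 1: x-update.
Minimize 6*x^2 - 2*x + (2.0/2)*(x - 0.8236 - 1.1324)^2
FOC: (2*6 + 2.0)*x = 2 + 2.0*(0.8236 + 1.1324)
x^{k+1} = 0.4223
Step 2: z-update.
Minimize 7*z^2 - 5*z + (2.0/2)*(0.4223 - z - 1.1324)^2
FOC: (2*7 + 2.0)*z = 5 + 2.0*(0.4223 - 1.1324)
z^{k+1} = 0.2237
Step 3: u-update.
u^{k+1} = -1.1324 + 0.4223 - 0.2237 = -0.9339
Step 4: Primal residual = |0.4223 - 0.2237| = 0.1986


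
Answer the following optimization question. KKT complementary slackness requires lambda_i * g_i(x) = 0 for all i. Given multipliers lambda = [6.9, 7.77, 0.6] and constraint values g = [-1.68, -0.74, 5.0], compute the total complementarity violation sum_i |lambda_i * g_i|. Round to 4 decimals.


KKT complementary slackness check:
lambda_1 * g_1 = 6.9 * -1.68 = -11.592
lambda_2 * g_2 = 7.77 * -0.74 = -5.7498
lambda_3 * g_3 = 0.6 * 5.0 = 3.0
Total violation = 11.592 + 5.7498 + 3.0 = 20.3418


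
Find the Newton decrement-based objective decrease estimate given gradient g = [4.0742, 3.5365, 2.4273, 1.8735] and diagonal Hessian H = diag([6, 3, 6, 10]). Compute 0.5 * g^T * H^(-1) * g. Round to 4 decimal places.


Step 1: H is diagonal, so H^(-1) * g = [0.679, 1.1788, 0.4046, 0.1874].
Step 2: g^T H^(-1) g = sum_i g_i^2 / H_ii
  = (4.0742)^2/6 + (3.5365)^2/3 + (2.4273)^2/6 + (1.8735)^2/10
  = 2.7665 + 4.1689 + 0.982 + 0.351 = 8.2684
Step 3: Objective decrease = 0.5 * g^T H^(-1) g = 4.1342


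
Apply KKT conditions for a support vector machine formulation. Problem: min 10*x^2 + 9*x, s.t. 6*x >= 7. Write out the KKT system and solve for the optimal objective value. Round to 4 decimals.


Step 1: Try lambda = 0 (constraint inactive).
x_unc = -9/(2*10) = -0.45
Check: 6*-0.45 = -2.7 < 7 -- violated!
Step 2: Constraint must be active: 6*x = 7
x* = 7/6 = 1.1667 (rounded; the exact value 7/6 is used below)
lambda = (2*10*(7/6) + 9)/6 = 5.3889
Step 3: Compute optimal value.
f(x*) = 10*(7/6)^2 + 9*(7/6) = 24.1111


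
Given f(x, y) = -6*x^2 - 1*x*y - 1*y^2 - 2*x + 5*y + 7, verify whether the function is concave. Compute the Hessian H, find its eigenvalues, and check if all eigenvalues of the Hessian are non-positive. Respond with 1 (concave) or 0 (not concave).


The Hessian of f(x,y) = -6*x^2 - 1*x*y - 1*y^2 - 2*x + 5*y + 7 is:
H = [[-12, -1], [-1, -2]]
Trace = -12 - 2 = -14
Determinant = -12*-2 - (-1)^2 = 23
Discriminant = (-14)^2 - 4*23 = 104.0
Eigenvalues: lambda_1 = -12.099, lambda_2 = -1.901
The function is concave.

1


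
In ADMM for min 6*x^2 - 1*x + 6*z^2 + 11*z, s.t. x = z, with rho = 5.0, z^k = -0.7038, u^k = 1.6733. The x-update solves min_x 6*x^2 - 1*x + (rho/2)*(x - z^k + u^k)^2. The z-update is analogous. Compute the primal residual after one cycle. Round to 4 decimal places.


ADMM iteration with rho = 5.0, z^k = -0.7038, u^k = 1.6733
Step 1: x-update.
Minimize 6*x^2 - 1*x + (5.0/2)*(x + 0.7038 + 1.6733)^2
FOC: (2*6 + 5.0)*x = 1 + 5.0*(-0.7038 - 1.6733)
x^{k+1} = -0.6403
Step 2: z-update.
Minimize 6*z^2 + 11*z + (5.0/2)*(-0.6403 - z + 1.6733)^2
FOC: (2*6 + 5.0)*z = -11 + 5.0*(-0.6403 + 1.6733)
z^{k+1} = -0.3432
Step 3: u-update.
u^{k+1} = 1.6733 - 0.6403 + 0.3432 = 1.3762
Step 4: Primal residual = |-0.6403 + 0.3432| = 0.2971


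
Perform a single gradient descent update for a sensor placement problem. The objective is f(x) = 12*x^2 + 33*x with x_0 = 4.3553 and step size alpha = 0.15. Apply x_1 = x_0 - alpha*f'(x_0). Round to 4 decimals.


We compute the gradient at x_0 and apply the update.
f'(x) = 24*x + 33
f'(4.3553) = 24*4.3553 + 33 = 137.5272
x_1 = 4.3553 - 0.15*137.5272 = -16.2738


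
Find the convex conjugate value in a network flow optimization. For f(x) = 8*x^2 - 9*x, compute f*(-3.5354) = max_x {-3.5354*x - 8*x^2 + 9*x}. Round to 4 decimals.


f*(y) = sup_x {y*x - a*x^2 - b*x} = sup_x {(y-b)*x - a*x^2}
FOC: (y - b) - 2a*x = 0 => x* = (y - b)/(2a)
x* = (-3.5354 + 9)/(2*8) = 0.3415
f*(-3.5354) = (y-b)^2/(4a) = (-3.5354 + 9)^2/(4*8)
= 29.8619/32 = 0.9332


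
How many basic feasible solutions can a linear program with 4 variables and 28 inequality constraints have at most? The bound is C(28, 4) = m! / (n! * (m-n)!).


Each vertex corresponds to some choice of n active constraints out of m, so the number of vertices is at most C(m, n) = m! / (n!(m-n)!).
m = 28, n = 4
Numerator: 28 * 27 * 26 * 25
Denominator: 4! = 24
C(28, 4) = 20475


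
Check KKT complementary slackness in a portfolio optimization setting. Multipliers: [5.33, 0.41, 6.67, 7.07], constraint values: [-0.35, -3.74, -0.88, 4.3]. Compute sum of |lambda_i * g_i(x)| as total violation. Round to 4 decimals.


KKT complementary slackness check:
lambda_1 * g_1 = 5.33 * -0.35 = -1.8655
lambda_2 * g_2 = 0.41 * -3.74 = -1.5334
lambda_3 * g_3 = 6.67 * -0.88 = -5.8696
lambda_4 * g_4 = 7.07 * 4.3 = 30.401
Total violation = 1.8655 + 1.5334 + 5.8696 + 30.401 = 39.6695


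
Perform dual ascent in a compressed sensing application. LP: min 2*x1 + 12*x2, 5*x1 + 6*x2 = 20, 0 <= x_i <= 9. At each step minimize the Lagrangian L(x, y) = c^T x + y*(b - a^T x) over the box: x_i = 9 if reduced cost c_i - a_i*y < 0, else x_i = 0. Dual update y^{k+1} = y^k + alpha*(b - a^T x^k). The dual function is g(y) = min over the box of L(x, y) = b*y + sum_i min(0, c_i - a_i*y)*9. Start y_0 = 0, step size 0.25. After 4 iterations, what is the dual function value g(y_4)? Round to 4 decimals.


Dual ascent for LP: min 2*x1 + 12*x2, 5*x1 + 6*x2 = 20, 0 <= x_i <= 9
Step 1: y^k = 0.0, reduced costs: (2.0, 12.0)
  x^k = (0.0, 0.0), subgradient = b - a^T x = 20.0
  y^{k+1} = 0.0 + 0.25*20.0 = 5.0
Step 2: y^k = 5.0, reduced costs: (-23.0, -18.0)
  x^k = (9.0, 9.0), subgradient = b - a^T x = -79.0
  y^{k+1} = 5.0 + 0.25*-79.0 = -14.75
Step 3: y^k = -14.75, reduced costs: (75.75, 100.5)
  x^k = (0.0, 0.0), subgradient = b - a^T x = 20.0
  y^{k+1} = -14.75 + 0.25*20.0 = -9.75
Step 4: y^k = -9.75, reduced costs: (50.75, 70.5)
  x^k = (0.0, 0.0), subgradient = b - a^T x = 20.0
  y^{k+1} = -9.75 + 0.25*20.0 = -4.75
Dual objective at y_4 = -4.75: reduced costs (25.75, 40.5), box minimizer x = (0.0, 0.0)
g(y_4) = b*y + (c1 - a1*y)*x1 + (c2 - a2*y)*x2 = 20*(-4.75) + 25.75*0.0 + 40.5*0.0 = -95.0 + 0.0 + 0.0 = -95.0


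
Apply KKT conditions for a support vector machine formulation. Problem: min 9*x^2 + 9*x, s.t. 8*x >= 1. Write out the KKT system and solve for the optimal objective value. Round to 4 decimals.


Step 1: Try lambda = 0 (constraint inactive).
x_unc = -9/(2*9) = -0.5
Check: 8*-0.5 = -4.0 < 1 -- violated!
Step 2: Constraint must be active: 8*x = 1
x* = 1/8 = 0.125
lambda = (2*9*0.125 + 9)/8 = 1.4063
Step 3: Compute optimal value.
f(x*) = 9*0.125^2 + 9*0.125 = 1.2656


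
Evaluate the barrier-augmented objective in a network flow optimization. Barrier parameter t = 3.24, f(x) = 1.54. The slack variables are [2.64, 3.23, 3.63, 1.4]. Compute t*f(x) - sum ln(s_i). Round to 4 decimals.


Step 1: Compute log-barrier.
ln values: [0.9708, 1.1725, 1.2892, 0.3365]
phi = -(0.9708 + 1.1725 + 1.2892 + 0.3365) = -3.769
Step 2: Compute augmented objective.
t*f(x) = 3.24*1.54 = 4.9896
Total = 4.9896 - 3.769 = 1.2206


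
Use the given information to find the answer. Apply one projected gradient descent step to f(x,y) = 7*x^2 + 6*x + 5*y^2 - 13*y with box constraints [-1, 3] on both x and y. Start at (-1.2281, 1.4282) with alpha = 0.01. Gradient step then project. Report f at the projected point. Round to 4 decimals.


Step 1: Compute gradient at (-1.2281, 1.4282).
grad_x = 2*7*-1.2281 + 6 = -11.1934
grad_y = 2*5*1.4282 - 13 = 1.282
Step 2: Gradient step.
x_raw = -1.2281 - 0.01*-11.1934 = -1.1162
y_raw = 1.4282 - 0.01*1.282 = 1.4154
Step 3: Project onto [-1, 3].
x_proj = clip(-1.1162) = -1.0
y_proj = clip(1.4154) = 1.4154
Step 4: Evaluate f.
f(-1.0, 1.4154) = -7.3834


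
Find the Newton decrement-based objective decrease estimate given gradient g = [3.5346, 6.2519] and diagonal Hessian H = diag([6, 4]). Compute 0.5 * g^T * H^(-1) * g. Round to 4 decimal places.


Step 1: H is diagonal, so H^(-1) * g = [0.5891, 1.563].
Step 2: g^T H^(-1) g = sum_i g_i^2 / H_ii
  = (3.5346)^2/6 + (6.2519)^2/4
  = 2.0822 + 9.7716 = 11.8538
Step 3: Objective decrease = 0.5 * g^T H^(-1) g = 5.9269


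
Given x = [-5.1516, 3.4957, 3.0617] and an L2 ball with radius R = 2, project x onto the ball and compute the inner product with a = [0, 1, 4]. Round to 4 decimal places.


Step 1: Compute ||x|| (intermediates to 6 decimals).
||x|| = sqrt((-5.1516)^2 + 3.4957^2 + 3.0617^2) = 6.937788
Step 2: Project.
Since ||x|| > R, scale = R/||x|| = 2/6.937788 = 0.288276, proj(x) = scale * x
proj(x) = [-1.485083, 1.007726, 0.882615]
Step 3: Dot product.
a^T * proj(x) = 0*(-1.485083) + 1*1.007726 + 4*0.882615 = 4.5382


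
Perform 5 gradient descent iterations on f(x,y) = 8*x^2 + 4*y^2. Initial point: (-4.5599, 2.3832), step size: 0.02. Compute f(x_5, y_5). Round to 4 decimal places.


Gradient descent on f(x,y) = 8*x^2 + 4*y^2.
Starting point: (-4.5599, 2.3832), alpha = 0.02
Step 1: grad_x = 2*8*-4.5599 = -72.9584, grad_y = 2*4*2.3832 = 19.0656
  x_1 = -4.5599 - 0.02*-72.9584 = -3.1007
  y_1 = 2.3832 - 0.02*19.0656 = 2.0019
Step 2: grad_x = 2*8*-3.1007 = -49.6117, grad_y = 2*4*2.0019 = 16.0151
  x_2 = -3.1007 - 0.02*-49.6117 = -2.1085
  y_2 = 2.0019 - 0.02*16.0151 = 1.6816
Step 3: grad_x = 2*8*-2.1085 = -33.736, grad_y = 2*4*1.6816 = 13.4527
  x_3 = -2.1085 - 0.02*-33.736 = -1.4338
  y_3 = 1.6816 - 0.02*13.4527 = 1.4125
Step 4: grad_x = 2*8*-1.4338 = -22.9405, grad_y = 2*4*1.4125 = 11.3003
  x_4 = -1.4338 - 0.02*-22.9405 = -0.975
  y_4 = 1.4125 - 0.02*11.3003 = 1.1865
Step 5: grad_x = 2*8*-0.975 = -15.5995, grad_y = 2*4*1.1865 = 9.4922
  x_5 = -0.975 - 0.02*-15.5995 = -0.663
  y_5 = 1.1865 - 0.02*9.4922 = 0.9967
f(-0.663, 0.9967) = 8*(-0.663)^2 + 4*0.9967^2 = 7.4898


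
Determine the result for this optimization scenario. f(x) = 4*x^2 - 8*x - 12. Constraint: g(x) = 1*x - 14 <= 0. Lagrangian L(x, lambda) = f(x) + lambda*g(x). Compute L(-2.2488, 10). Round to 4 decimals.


Step 1: Evaluate f(x).
f(-2.2488) = 4*(-2.2488)^2 - 8*(-2.2488) - 12 = 26.2188
Step 2: Evaluate g(x).
g(-2.2488) = 1*-2.2488 - 14 = -16.2488
Step 3: Compute Lagrangian.
L = 26.2188 + 10*-16.2488 = -136.2692


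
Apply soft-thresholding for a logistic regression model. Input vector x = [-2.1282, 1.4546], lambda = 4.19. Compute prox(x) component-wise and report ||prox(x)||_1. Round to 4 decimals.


Soft-thresholding with lambda = 4.19:
prox(-2.1282) = sign(-2.1282)*max(|-2.1282| - 4.19, 0) = 0.0
prox(1.4546) = sign(1.4546)*max(|1.4546| - 4.19, 0) = 0.0
prox(x) = [0.0, 0.0]
||prox(x)||_1 = 0.0 + 0.0 = 0.0


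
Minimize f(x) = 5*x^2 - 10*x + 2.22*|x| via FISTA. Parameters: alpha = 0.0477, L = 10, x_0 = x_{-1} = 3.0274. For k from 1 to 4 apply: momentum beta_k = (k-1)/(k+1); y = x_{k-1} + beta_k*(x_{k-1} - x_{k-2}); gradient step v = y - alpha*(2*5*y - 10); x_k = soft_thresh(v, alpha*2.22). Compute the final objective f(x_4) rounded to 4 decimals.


FISTA on f(x) = 5*x^2 - 10*x + 2.22*|x|
L = 10, alpha = 0.0477
Iteration 1: beta = 0.0, y = 3.0274 + 0.0*(3.0274 - 3.0274) = 3.0274
  grad(y) = 20.274, v = y - alpha*grad = 2.0603
  prox(v) = soft_thresh(2.0603, 0.1059) = 1.9544
Iteration 2: beta = 0.3333, y = 1.9544 + 0.3333*(1.9544 - 3.0274) = 1.5968
  grad(y) = 5.9678, v = y - alpha*grad = 1.3121
  prox(v) = soft_thresh(1.3121, 0.1059) = 1.2062
Iteration 3: beta = 0.5, y = 1.2062 + 0.5*(1.2062 - 1.9544) = 0.8321
  grad(y) = -1.6788, v = y - alpha*grad = 0.9122
  prox(v) = soft_thresh(0.9122, 0.1059) = 0.8063
Iteration 4: beta = 0.6, y = 0.8063 + 0.6*(0.8063 - 1.2062) = 0.5664
  grad(y) = -4.3365, v = y - alpha*grad = 0.7732
  prox(v) = soft_thresh(0.7732, 0.1059) = 0.6673
f(x_4) = 5*0.6673^2 - 10*0.6673 + 2.22*|0.6673| = -2.9652


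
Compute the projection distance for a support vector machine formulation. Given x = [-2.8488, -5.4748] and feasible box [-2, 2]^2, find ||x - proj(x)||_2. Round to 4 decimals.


Project each component onto [-2, 2].
clip(-2.8488) = -2.0, clip(-5.4748) = -2.0
Projection = [-2.0, -2.0]
Squared diffs: [0.7205, 12.0742]
Distance = sqrt(12.7947) = 3.577


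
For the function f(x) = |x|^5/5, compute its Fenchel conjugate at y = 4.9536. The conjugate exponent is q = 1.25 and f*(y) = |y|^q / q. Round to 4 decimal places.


The conjugate exponent q satisfies 1/p + 1/q = 1.
p = 5, so q = 5/(5 - 1) = 1.25
|y|^q = 4.9536^1.25 = 7.3901
f*(4.9536) = 7.3901 / 1.25 = 5.9121


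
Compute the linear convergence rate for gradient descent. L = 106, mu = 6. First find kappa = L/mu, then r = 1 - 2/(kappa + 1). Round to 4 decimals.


Step 1: Compute the condition number.
kappa = L/mu = 106/6 = 17.6667
Step 2: Compute the convergence rate.
r = 1 - 2/(kappa + 1) = 1 - 2*mu/(L + mu) = (L - mu)/(L + mu) = 100/112 = 0.8929


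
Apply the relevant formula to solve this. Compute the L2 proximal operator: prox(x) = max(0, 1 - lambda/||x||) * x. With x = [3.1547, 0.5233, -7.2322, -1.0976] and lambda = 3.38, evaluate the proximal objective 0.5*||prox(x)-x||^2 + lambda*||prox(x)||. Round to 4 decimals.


Step 1: Compute ||x||.
||x|| = 7.9834
Step 2: Compute scaling factor.
scale = max(0, 1 - 3.38/7.9834) = 0.5766
Step 3: prox(x) = [1.8191, 0.3017, -4.1703, -0.6329]
||prox(x)|| = 4.6034
Step 4: Proximal objective.
0.5*||prox-x||^2 = 5.7122
lambda*||prox|| = 15.5595
Total = 21.2718


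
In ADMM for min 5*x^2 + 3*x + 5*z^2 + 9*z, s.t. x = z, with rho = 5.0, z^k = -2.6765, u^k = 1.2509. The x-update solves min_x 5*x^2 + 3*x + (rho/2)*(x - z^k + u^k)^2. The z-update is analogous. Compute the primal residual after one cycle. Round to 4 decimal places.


ADMM iteration with rho = 5.0, z^k = -2.6765, u^k = 1.2509
Step 1: x-update.
Minimize 5*x^2 + 3*x + (5.0/2)*(x + 2.6765 + 1.2509)^2
FOC: (2*5 + 5.0)*x = -3 + 5.0*(-2.6765 - 1.2509)
x^{k+1} = -1.5091
Step 2: z-update.
Minimize 5*z^2 + 9*z + (5.0/2)*(-1.5091 - z + 1.2509)^2
FOC: (2*5 + 5.0)*z = -9 + 5.0*(-1.5091 + 1.2509)
z^{k+1} = -0.6861
Step 3: u-update.
u^{k+1} = 1.2509 - 1.5091 + 0.6861 = 0.4278
Step 4: Primal residual = |-1.5091 + 0.6861| = 0.8231


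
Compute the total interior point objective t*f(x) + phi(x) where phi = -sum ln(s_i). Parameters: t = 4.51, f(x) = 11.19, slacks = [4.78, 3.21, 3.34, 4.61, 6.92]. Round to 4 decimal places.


Step 1: Compute log-barrier.
ln values: [1.5644, 1.1663, 1.206, 1.5282, 1.9344]
phi = -(1.5644 + 1.1663 + 1.206 + 1.5282 + 1.9344) = -7.3993
Step 2: Compute augmented objective.
t*f(x) = 4.51*11.19 = 50.4669
Total = 50.4669 - 7.3993 = 43.0676


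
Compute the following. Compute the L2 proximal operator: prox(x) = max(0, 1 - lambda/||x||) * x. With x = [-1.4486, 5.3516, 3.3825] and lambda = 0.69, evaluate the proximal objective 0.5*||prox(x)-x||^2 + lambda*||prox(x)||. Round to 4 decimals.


Step 1: Compute ||x||.
||x|| = 6.4946
Step 2: Compute scaling factor.
scale = max(0, 1 - 0.69/6.4946) = 0.8938
Step 3: prox(x) = [-1.2947, 4.783, 3.0231]
||prox(x)|| = 5.8046
Step 4: Proximal objective.
0.5*||prox-x||^2 = 0.2381
lambda*||prox|| = 4.0052
Total = 4.2432


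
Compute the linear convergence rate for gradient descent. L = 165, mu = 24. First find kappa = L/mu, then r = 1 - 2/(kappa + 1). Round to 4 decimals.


Step 1: Compute the condition number.
kappa = L/mu = 165/24 = 6.875
Step 2: Compute the convergence rate.
r = 1 - 2/(kappa + 1) = 1 - 2*mu/(L + mu) = (L - mu)/(L + mu) = 141/189 = 0.746


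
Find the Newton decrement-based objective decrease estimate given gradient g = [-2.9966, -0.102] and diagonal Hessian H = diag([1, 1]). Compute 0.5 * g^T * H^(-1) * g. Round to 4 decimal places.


Step 1: H is diagonal, so H^(-1) * g = [-2.9966, -0.102].
Step 2: g^T H^(-1) g = sum_i g_i^2 / H_ii
  = (-2.9966)^2/1 + (-0.102)^2/1
  = 8.9796 + 0.0104 = 8.99
Step 3: Objective decrease = 0.5 * g^T H^(-1) g = 4.495


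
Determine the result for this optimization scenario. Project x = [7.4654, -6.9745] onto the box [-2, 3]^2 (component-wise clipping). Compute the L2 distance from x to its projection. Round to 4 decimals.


Project each component onto [-2, 3].
clip(7.4654) = 3.0, clip(-6.9745) = -2.0
Projection = [3.0, -2.0]
Squared diffs: [19.9398, 24.7457]
Distance = sqrt(44.6855) = 6.6847


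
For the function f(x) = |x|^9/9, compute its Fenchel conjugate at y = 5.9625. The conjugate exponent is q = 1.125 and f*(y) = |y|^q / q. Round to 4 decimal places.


The conjugate exponent q satisfies 1/p + 1/q = 1.
p = 9, so q = 9/(9 - 1) = 1.125
|y|^q = 5.9625^1.125 = 7.4534
f*(5.9625) = 7.4534 / 1.125 = 6.6253


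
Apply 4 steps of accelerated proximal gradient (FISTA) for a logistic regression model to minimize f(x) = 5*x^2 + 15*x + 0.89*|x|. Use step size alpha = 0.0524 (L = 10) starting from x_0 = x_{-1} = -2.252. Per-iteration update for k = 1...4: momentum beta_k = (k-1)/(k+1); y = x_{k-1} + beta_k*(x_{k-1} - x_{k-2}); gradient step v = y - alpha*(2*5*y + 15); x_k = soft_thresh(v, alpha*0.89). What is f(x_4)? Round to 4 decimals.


FISTA on f(x) = 5*x^2 + 15*x + 0.89*|x|
L = 10, alpha = 0.0524
Iteration 1: beta = 0.0, y = -2.252 + 0.0*(-2.252 + 2.252) = -2.252
  grad(y) = -7.52, v = y - alpha*grad = -1.858
  prox(v) = soft_thresh(-1.858, 0.0466) = -1.8113
Iteration 2: beta = 0.3333, y = -1.8113 + 0.3333*(-1.8113 + 2.252) = -1.6644
  grad(y) = -1.6442, v = y - alpha*grad = -1.5783
  prox(v) = soft_thresh(-1.5783, 0.0466) = -1.5316
Iteration 3: beta = 0.5, y = -1.5316 + 0.5*(-1.5316 + 1.8113) = -1.3918
  grad(y) = 1.0822, v = y - alpha*grad = -1.4485
  prox(v) = soft_thresh(-1.4485, 0.0466) = -1.4019
Iteration 4: beta = 0.6, y = -1.4019 + 0.6*(-1.4019 + 1.5316) = -1.324
  grad(y) = 1.7601, v = y - alpha*grad = -1.4162
  prox(v) = soft_thresh(-1.4162, 0.0466) = -1.3696
f(x_4) = 5*(-1.3696)^2 + 15*(-1.3696) + 0.89*|-1.3696| = -9.946
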